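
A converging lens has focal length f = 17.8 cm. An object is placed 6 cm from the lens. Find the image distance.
1/di = 1/f − 1/do → di = -9.051 cm (virtual image)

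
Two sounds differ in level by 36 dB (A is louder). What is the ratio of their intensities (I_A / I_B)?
I_A/I_B = 10^(Δβ/10) = 3981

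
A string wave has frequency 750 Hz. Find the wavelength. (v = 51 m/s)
λ = v/f = 0.068 m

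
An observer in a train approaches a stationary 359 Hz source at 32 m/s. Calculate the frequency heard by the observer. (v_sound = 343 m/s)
f_obs = f·(v + v_o)/v = 392.5 Hz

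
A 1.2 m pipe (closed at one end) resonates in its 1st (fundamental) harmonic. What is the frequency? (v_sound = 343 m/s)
fₙ = nv/(4L) = 71.46 Hz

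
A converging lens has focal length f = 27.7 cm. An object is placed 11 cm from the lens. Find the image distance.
1/di = 1/f − 1/do → di = -18.25 cm (virtual image)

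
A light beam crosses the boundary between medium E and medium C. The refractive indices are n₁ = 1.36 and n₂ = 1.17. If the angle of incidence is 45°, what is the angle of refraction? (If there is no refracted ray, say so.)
sin θ₂ = (n₁/n₂)·sin θ₁ = 0.8219 → θ₂ = 55.28°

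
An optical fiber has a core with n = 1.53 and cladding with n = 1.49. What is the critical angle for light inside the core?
θc = arcsin(n_cladding/n_core) = 76.87°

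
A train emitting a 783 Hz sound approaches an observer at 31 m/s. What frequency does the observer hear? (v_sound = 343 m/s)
f_obs = f·v/(v − v_s) = 860.8 Hz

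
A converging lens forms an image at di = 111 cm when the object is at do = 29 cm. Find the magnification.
M = −di/do = -3.828 (inverted image)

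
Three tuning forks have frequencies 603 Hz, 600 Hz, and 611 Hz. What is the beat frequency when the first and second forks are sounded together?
3 Hz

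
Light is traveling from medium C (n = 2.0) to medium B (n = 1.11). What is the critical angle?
θc = arcsin(n₂/n₁) = 33.71°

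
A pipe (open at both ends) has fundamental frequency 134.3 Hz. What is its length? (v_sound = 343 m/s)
L = v/(2f₁) = 1.277 m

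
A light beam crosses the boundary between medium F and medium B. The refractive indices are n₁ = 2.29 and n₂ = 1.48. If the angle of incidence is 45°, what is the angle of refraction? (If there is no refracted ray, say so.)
sin θ₂ = (n₁/n₂)·sin θ₁ = 1.094 > 1, so there is no refracted ray — the light undergoes total internal reflection.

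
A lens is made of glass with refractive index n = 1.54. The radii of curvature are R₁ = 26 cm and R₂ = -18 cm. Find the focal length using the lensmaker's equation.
1/f = (n − 1)(1/R₁ − 1/R₂) → f = 19.7 cm (converging lens)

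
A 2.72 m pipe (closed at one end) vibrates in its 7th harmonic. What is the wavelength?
λₙ = 4L/n = 1.554 m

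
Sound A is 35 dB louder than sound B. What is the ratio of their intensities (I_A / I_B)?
I_A/I_B = 10^(Δβ/10) = 3162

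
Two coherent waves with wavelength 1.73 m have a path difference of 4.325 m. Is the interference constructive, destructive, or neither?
destructive — path difference = 2.5λ, an odd multiple of λ/2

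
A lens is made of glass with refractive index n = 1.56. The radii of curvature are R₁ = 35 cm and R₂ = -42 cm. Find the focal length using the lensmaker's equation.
1/f = (n − 1)(1/R₁ − 1/R₂) → f = 34.09 cm (converging lens)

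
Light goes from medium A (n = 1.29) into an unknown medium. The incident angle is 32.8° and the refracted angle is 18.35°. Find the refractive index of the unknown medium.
n₂ = n₁·sin θ₁ / sin θ₂ = 2.22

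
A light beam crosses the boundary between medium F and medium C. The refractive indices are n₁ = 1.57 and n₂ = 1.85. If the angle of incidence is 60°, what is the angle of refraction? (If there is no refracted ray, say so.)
sin θ₂ = (n₁/n₂)·sin θ₁ = 0.735 → θ₂ = 47.3°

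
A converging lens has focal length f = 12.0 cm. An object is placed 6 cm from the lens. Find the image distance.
1/di = 1/f − 1/do → di = -12 cm (virtual image)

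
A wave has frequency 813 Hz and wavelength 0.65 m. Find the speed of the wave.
v = fλ = 528.5 m/s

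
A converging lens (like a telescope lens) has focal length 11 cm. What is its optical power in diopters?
P = 1/f = 9.091 D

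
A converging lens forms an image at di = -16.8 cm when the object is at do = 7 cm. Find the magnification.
M = −di/do = 2.4 (upright image)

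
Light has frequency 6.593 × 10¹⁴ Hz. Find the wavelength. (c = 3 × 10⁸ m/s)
λ = c/f = 455 nm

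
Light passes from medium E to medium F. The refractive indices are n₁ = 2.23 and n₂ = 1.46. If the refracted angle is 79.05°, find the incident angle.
sin θ₁ = (n₂/n₁)·sin θ₂ → θ₁ = 40°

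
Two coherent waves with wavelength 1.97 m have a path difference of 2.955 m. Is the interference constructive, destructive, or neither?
destructive — path difference = 1.5λ, an odd multiple of λ/2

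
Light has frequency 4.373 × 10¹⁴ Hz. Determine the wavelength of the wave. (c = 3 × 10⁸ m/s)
λ = c/f = 686 nm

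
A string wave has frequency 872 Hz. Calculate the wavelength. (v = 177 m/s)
λ = v/f = 0.203 m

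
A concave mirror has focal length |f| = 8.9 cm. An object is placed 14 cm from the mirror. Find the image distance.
f = +8.9 cm (concave); 1/di = 1/f − 1/do → di = 24.43 cm (real image, in front of mirror)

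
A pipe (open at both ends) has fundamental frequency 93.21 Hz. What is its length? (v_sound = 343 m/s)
L = v/(2f₁) = 1.84 m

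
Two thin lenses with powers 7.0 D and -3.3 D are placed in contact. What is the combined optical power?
P_total = P₁ + P₂ = 3.7 D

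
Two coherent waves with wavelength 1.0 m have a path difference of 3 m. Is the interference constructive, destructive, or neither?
constructive — path difference = 3λ, a whole number of wavelengths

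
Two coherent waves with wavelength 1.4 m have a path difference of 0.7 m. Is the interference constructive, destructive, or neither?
destructive — path difference = 0.5λ, an odd multiple of λ/2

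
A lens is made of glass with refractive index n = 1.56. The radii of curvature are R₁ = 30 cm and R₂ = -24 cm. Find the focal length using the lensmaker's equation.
1/f = (n − 1)(1/R₁ − 1/R₂) → f = 23.81 cm (converging lens)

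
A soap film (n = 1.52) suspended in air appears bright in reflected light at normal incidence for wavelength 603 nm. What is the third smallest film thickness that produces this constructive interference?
2nt = (m − ½)λ with m = 3 → t = (m − ½)λ/(2n) = 495.9 nm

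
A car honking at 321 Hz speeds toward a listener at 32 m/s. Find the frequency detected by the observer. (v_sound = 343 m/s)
f_obs = f·v/(v − v_s) = 354 Hz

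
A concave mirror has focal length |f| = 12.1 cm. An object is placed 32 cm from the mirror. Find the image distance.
f = +12.1 cm (concave); 1/di = 1/f − 1/do → di = 19.46 cm (real image, in front of mirror)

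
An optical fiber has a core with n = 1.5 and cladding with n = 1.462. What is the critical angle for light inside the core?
θc = arcsin(n_cladding/n_core) = 77.08°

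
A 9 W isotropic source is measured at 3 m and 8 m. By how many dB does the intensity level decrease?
Δβ = 20·log₁₀(r₂/r₁) = 8.519 dB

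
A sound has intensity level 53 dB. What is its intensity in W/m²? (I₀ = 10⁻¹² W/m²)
I = I₀·10^(β/10) = 2.00 × 10⁻⁷ W/m²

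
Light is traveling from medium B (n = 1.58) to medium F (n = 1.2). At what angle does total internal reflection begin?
θc = arcsin(n₂/n₁) = 49.42°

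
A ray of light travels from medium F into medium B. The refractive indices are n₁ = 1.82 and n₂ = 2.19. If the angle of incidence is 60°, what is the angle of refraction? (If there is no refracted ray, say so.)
sin θ₂ = (n₁/n₂)·sin θ₁ = 0.7197 → θ₂ = 46.03°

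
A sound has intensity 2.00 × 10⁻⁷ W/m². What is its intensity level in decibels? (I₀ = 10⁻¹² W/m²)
β = 10·log₁₀(I/I₀) = 53.01 dB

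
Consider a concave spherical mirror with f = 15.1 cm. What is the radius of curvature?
R = 2|f| = 30.2 cm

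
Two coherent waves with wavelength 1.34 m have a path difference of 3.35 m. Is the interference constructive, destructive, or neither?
destructive — path difference = 2.5λ, an odd multiple of λ/2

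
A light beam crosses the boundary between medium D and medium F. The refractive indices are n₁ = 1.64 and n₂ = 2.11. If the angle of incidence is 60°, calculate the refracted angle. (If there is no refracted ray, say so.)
sin θ₂ = (n₁/n₂)·sin θ₁ = 0.6731 → θ₂ = 42.31°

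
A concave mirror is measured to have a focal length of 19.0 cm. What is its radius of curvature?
R = 2|f| = 38 cm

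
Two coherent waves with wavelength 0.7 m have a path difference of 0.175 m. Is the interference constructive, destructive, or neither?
neither (partial) — path difference = 0.25λ, neither a whole number of wavelengths nor an odd multiple of λ/2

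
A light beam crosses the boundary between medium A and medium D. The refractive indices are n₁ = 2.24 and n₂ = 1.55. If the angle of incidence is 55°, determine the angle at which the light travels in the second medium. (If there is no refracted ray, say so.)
sin θ₂ = (n₁/n₂)·sin θ₁ = 1.184 > 1, so there is no refracted ray — the light undergoes total internal reflection.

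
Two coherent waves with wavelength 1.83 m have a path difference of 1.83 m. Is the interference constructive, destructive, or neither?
constructive — path difference = 1λ, a whole number of wavelengths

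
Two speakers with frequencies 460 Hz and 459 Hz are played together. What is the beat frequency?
1 Hz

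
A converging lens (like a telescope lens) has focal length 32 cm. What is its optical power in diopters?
P = 1/f = 3.125 D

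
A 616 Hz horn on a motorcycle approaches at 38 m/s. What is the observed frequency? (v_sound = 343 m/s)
f_obs = f·v/(v − v_s) = 692.7 Hz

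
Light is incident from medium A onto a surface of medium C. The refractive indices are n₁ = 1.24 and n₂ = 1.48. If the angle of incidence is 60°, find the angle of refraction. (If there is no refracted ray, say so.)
sin θ₂ = (n₁/n₂)·sin θ₁ = 0.7256 → θ₂ = 46.52°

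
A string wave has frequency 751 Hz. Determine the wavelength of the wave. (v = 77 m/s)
λ = v/f = 0.1025 m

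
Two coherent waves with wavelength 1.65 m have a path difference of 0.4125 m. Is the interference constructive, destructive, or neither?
neither (partial) — path difference = 0.25λ, neither a whole number of wavelengths nor an odd multiple of λ/2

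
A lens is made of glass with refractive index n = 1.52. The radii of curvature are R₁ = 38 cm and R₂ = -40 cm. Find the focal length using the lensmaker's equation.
1/f = (n − 1)(1/R₁ − 1/R₂) → f = 37.48 cm (converging lens)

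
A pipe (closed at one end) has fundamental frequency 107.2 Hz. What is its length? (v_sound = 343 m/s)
L = v/(4f₁) = 0.7999 m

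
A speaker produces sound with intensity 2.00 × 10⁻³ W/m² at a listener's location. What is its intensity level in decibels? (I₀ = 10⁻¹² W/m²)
β = 10·log₁₀(I/I₀) = 93.01 dB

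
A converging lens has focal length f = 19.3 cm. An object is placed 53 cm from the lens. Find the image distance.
1/di = 1/f − 1/do → di = 30.35 cm (real image)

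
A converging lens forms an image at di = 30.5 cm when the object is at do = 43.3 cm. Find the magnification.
M = −di/do = -0.7044 (inverted image)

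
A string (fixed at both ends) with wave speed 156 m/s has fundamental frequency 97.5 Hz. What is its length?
L = v/(2f₁) = 0.8 m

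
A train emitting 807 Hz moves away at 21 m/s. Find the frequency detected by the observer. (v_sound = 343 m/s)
f_obs = f·v/(v + v_s) = 760.4 Hz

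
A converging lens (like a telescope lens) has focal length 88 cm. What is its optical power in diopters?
P = 1/f = 1.136 D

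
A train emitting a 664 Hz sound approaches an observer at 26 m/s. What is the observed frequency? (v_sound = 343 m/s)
f_obs = f·v/(v − v_s) = 718.5 Hz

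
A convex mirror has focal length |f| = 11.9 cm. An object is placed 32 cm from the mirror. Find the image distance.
f = −11.9 cm (convex); 1/di = 1/f − 1/do → di = -8.674 cm (virtual image, behind mirror)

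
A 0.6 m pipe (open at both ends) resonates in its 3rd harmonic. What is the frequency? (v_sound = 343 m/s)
fₙ = nv/(2L) = 857.5 Hz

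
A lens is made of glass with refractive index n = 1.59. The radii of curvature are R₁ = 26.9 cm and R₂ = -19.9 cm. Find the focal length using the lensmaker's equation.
1/f = (n − 1)(1/R₁ − 1/R₂) → f = 19.39 cm (converging lens)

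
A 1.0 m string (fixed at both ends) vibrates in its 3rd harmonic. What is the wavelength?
λₙ = 2L/n = 0.6667 m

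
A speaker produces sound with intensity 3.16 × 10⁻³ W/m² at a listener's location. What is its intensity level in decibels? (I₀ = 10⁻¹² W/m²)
β = 10·log₁₀(I/I₀) = 95 dB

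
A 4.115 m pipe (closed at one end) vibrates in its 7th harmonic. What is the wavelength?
λₙ = 4L/n = 2.351 m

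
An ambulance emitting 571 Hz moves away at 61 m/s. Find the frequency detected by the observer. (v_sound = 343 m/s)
f_obs = f·v/(v + v_s) = 484.8 Hz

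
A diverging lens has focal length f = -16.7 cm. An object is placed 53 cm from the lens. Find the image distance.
1/di = 1/f − 1/do → di = -12.7 cm (virtual image)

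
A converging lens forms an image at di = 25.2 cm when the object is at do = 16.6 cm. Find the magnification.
M = −di/do = -1.518 (inverted image)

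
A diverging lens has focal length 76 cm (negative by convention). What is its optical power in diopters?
P = 1/f = -1.316 D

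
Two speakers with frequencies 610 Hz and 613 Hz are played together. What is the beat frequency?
3 Hz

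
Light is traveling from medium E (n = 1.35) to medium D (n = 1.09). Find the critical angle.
θc = arcsin(n₂/n₁) = 53.84°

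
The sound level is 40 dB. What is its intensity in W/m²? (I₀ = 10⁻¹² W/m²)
I = I₀·10^(β/10) = 1.00 × 10⁻⁸ W/m²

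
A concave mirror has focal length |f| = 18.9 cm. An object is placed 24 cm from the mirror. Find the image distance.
f = +18.9 cm (concave); 1/di = 1/f − 1/do → di = 88.94 cm (real image, in front of mirror)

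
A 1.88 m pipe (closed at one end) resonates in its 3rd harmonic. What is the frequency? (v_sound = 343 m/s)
fₙ = nv/(4L) = 136.8 Hz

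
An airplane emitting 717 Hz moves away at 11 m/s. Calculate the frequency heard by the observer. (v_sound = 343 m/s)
f_obs = f·v/(v + v_s) = 694.7 Hz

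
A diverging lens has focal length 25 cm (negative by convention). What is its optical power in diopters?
P = 1/f = -4 D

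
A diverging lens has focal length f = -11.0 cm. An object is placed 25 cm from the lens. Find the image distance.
1/di = 1/f − 1/do → di = -7.639 cm (virtual image)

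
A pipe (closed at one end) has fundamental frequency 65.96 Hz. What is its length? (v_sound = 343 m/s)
L = v/(4f₁) = 1.3 m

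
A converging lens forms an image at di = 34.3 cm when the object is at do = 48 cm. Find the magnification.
M = −di/do = -0.7146 (inverted image)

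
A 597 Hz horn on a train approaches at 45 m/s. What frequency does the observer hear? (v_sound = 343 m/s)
f_obs = f·v/(v − v_s) = 687.2 Hz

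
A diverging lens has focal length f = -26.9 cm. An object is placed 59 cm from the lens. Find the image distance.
1/di = 1/f − 1/do → di = -18.48 cm (virtual image)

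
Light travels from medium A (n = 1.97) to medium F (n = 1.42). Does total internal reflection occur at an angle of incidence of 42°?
θc = arcsin(n₂/n₁) = 46.12°; 42° < θc, so no — the ray refracts.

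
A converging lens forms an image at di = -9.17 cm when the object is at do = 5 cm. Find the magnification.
M = −di/do = 1.834 (upright image)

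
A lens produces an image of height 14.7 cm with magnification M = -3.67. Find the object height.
ho = |hi|/|M| = 4.005 cm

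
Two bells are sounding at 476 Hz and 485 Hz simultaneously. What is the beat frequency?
9 Hz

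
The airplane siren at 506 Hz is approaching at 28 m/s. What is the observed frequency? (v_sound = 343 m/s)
f_obs = f·v/(v − v_s) = 551 Hz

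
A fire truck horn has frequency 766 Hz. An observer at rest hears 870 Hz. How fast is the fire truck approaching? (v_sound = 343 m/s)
v_s = v·(1 − f/f_obs) = 41 m/s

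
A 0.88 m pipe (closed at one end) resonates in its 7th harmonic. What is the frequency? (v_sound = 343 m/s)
fₙ = nv/(4L) = 682.1 Hz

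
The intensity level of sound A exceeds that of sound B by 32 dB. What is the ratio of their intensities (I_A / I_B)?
I_A/I_B = 10^(Δβ/10) = 1585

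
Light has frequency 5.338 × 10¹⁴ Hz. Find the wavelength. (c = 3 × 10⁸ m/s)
λ = c/f = 562 nm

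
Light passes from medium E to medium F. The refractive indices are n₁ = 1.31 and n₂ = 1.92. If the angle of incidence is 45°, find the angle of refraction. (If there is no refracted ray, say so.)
sin θ₂ = (n₁/n₂)·sin θ₁ = 0.4825 → θ₂ = 28.85°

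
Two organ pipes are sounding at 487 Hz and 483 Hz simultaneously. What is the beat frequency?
4 Hz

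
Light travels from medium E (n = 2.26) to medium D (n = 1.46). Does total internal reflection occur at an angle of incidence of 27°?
θc = arcsin(n₂/n₁) = 40.24°; 27° < θc, so no — the ray refracts.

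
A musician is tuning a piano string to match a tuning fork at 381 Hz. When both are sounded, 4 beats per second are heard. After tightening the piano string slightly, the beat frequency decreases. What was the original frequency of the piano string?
377 Hz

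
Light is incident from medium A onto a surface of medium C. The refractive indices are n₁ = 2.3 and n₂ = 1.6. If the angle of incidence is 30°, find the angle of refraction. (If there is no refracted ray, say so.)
sin θ₂ = (n₁/n₂)·sin θ₁ = 0.7187 → θ₂ = 45.95°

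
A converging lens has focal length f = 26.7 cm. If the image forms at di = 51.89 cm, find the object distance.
1/do = 1/f − 1/di → do = 55 cm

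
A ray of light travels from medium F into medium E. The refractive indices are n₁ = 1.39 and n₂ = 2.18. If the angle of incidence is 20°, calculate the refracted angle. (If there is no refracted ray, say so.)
sin θ₂ = (n₁/n₂)·sin θ₁ = 0.2181 → θ₂ = 12.6°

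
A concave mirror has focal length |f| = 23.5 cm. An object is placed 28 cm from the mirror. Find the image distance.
f = +23.5 cm (concave); 1/di = 1/f − 1/do → di = 146.2 cm (real image, in front of mirror)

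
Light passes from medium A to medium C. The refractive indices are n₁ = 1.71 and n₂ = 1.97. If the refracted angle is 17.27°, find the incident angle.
sin θ₁ = (n₂/n₁)·sin θ₂ → θ₁ = 20°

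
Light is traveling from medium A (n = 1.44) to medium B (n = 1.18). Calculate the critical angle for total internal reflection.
θc = arcsin(n₂/n₁) = 55.03°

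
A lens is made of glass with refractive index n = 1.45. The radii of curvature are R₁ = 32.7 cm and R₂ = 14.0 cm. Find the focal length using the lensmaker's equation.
1/f = (n − 1)(1/R₁ − 1/R₂) → f = -54.4 cm (diverging lens)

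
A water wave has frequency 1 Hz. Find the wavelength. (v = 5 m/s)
λ = v/f = 5 m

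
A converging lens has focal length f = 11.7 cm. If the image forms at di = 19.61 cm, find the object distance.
1/do = 1/f − 1/di → do = 29.01 cm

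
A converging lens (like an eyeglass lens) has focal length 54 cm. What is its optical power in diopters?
P = 1/f = 1.852 D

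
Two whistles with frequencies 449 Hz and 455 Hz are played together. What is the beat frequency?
6 Hz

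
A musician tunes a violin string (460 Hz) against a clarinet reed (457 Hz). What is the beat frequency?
3 Hz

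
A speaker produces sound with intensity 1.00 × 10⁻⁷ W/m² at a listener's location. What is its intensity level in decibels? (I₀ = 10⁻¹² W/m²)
β = 10·log₁₀(I/I₀) = 50 dB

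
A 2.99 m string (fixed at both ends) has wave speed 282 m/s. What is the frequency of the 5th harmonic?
fₙ = nv/(2L) = 235.8 Hz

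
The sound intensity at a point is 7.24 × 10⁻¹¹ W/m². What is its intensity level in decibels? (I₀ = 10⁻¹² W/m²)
β = 10·log₁₀(I/I₀) = 18.6 dB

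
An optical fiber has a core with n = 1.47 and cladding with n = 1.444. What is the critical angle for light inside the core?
θc = arcsin(n_cladding/n_core) = 79.21°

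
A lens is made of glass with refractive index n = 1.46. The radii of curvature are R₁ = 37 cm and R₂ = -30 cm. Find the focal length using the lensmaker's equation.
1/f = (n − 1)(1/R₁ − 1/R₂) → f = 36.02 cm (converging lens)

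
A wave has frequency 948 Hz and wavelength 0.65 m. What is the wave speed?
v = fλ = 616.2 m/s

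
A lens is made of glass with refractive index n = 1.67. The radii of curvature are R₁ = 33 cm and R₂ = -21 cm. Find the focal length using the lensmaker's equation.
1/f = (n − 1)(1/R₁ − 1/R₂) → f = 19.15 cm (converging lens)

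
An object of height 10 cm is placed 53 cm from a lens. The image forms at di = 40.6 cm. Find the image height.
hi = (-di/do) × ho = -7.66 cm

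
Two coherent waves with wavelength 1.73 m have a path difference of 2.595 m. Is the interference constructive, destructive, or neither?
destructive — path difference = 1.5λ, an odd multiple of λ/2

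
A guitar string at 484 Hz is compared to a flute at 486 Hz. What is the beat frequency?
2 Hz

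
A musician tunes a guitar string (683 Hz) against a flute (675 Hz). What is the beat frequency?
8 Hz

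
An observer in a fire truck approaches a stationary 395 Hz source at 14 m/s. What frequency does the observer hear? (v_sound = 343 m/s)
f_obs = f·(v + v_o)/v = 411.1 Hz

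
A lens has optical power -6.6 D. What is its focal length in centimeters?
f = 1/P = -15.15 cm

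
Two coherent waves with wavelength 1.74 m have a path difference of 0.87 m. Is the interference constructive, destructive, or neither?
destructive — path difference = 0.5λ, an odd multiple of λ/2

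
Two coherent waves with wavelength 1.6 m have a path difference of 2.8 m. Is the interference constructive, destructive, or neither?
neither (partial) — path difference = 1.75λ, neither a whole number of wavelengths nor an odd multiple of λ/2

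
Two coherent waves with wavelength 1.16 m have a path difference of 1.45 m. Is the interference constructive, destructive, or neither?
neither (partial) — path difference = 1.25λ, neither a whole number of wavelengths nor an odd multiple of λ/2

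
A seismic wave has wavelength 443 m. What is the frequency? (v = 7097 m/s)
f = v/λ = 16.02 Hz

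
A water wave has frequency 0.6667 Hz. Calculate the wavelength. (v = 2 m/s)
λ = v/f = 3 m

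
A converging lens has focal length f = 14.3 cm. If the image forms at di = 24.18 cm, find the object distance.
1/do = 1/f − 1/di → do = 35 cm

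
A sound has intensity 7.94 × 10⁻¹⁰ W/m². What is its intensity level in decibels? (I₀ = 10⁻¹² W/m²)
β = 10·log₁₀(I/I₀) = 29 dB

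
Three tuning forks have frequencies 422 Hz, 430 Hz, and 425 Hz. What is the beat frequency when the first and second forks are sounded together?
8 Hz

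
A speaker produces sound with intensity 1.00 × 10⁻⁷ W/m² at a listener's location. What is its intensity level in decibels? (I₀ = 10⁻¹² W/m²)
β = 10·log₁₀(I/I₀) = 50 dB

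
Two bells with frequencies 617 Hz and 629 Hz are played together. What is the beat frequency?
12 Hz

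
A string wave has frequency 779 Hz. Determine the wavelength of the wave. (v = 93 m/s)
λ = v/f = 0.1194 m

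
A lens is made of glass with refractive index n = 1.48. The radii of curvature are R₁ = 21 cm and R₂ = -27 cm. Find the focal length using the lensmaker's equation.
1/f = (n − 1)(1/R₁ − 1/R₂) → f = 24.61 cm (converging lens)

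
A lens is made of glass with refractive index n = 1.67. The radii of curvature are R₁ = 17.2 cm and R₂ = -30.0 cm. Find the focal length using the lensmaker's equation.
1/f = (n − 1)(1/R₁ − 1/R₂) → f = 16.32 cm (converging lens)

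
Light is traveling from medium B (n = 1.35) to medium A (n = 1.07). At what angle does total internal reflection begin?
θc = arcsin(n₂/n₁) = 52.43°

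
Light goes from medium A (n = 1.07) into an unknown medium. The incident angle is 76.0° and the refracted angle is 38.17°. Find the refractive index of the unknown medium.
n₂ = n₁·sin θ₁ / sin θ₂ = 1.68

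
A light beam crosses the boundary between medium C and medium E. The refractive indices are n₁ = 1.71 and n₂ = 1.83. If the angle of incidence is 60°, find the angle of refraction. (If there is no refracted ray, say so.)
sin θ₂ = (n₁/n₂)·sin θ₁ = 0.8092 → θ₂ = 54.02°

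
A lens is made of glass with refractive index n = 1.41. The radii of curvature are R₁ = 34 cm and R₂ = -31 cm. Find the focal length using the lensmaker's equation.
1/f = (n − 1)(1/R₁ − 1/R₂) → f = 39.55 cm (converging lens)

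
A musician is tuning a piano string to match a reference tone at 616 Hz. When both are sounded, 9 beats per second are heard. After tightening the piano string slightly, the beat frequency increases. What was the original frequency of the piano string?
625 Hz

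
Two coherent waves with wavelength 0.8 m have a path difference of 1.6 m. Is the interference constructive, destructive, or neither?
constructive — path difference = 2λ, a whole number of wavelengths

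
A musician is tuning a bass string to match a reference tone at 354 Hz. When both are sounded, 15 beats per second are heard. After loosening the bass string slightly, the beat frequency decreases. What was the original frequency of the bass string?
369 Hz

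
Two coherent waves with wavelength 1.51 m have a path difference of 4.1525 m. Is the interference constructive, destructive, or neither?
neither (partial) — path difference = 2.75λ, neither a whole number of wavelengths nor an odd multiple of λ/2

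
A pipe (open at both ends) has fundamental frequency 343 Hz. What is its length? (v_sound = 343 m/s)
L = v/(2f₁) = 0.5 m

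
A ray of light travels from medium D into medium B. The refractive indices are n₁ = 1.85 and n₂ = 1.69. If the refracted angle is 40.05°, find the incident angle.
sin θ₁ = (n₂/n₁)·sin θ₂ → θ₁ = 36°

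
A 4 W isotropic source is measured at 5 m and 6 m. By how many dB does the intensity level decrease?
Δβ = 20·log₁₀(r₂/r₁) = 1.584 dB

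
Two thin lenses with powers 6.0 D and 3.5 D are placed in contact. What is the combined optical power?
P_total = P₁ + P₂ = 9.5 D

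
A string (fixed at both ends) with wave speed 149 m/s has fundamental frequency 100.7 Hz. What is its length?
L = v/(2f₁) = 0.7398 m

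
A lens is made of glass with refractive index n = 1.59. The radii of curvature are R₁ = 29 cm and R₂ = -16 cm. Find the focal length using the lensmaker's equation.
1/f = (n − 1)(1/R₁ − 1/R₂) → f = 17.48 cm (converging lens)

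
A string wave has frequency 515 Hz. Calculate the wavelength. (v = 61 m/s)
λ = v/f = 0.1184 m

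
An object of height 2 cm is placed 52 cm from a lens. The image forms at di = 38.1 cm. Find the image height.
hi = (-di/do) × ho = -1.465 cm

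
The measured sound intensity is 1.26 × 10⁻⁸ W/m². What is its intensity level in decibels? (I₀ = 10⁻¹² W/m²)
β = 10·log₁₀(I/I₀) = 41 dB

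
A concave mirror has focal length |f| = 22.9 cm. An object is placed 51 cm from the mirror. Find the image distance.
f = +22.9 cm (concave); 1/di = 1/f − 1/do → di = 41.56 cm (real image, in front of mirror)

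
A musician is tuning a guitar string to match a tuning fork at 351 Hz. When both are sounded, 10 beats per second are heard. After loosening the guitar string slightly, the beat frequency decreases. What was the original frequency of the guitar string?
361 Hz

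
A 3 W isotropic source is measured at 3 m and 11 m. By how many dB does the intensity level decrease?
Δβ = 20·log₁₀(r₂/r₁) = 11.29 dB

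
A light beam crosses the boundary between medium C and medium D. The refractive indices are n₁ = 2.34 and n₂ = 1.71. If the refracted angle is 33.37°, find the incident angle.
sin θ₁ = (n₂/n₁)·sin θ₂ → θ₁ = 23.7°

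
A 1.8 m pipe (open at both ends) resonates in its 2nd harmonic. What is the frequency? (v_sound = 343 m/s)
fₙ = nv/(2L) = 190.6 Hz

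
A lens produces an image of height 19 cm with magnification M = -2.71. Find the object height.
ho = |hi|/|M| = 7.011 cm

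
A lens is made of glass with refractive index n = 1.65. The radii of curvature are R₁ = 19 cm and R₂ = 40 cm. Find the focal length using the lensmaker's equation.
1/f = (n − 1)(1/R₁ − 1/R₂) → f = 55.68 cm (converging lens)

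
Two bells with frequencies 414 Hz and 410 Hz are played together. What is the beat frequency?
4 Hz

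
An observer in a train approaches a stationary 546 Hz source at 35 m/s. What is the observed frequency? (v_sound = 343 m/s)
f_obs = f·(v + v_o)/v = 601.7 Hz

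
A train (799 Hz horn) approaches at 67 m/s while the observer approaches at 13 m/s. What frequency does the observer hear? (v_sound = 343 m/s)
f_obs = f·(v + v_o)/(v − v_s) = 1031 Hz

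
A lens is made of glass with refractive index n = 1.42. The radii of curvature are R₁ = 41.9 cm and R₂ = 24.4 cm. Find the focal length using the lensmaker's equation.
1/f = (n − 1)(1/R₁ − 1/R₂) → f = -139.1 cm (diverging lens)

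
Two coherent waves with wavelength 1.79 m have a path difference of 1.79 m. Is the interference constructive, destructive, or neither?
constructive — path difference = 1λ, a whole number of wavelengths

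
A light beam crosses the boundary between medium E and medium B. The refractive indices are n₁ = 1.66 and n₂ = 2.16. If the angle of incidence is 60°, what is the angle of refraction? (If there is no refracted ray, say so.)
sin θ₂ = (n₁/n₂)·sin θ₁ = 0.6656 → θ₂ = 41.73°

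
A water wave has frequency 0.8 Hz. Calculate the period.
T = 1/f = 1.25 s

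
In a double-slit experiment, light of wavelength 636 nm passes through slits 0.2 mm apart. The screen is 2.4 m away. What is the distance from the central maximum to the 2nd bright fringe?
y = mλL/d = 15.26 mm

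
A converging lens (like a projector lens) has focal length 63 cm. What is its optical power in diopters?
P = 1/f = 1.587 D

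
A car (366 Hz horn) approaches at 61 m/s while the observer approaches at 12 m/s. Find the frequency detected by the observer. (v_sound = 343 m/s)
f_obs = f·(v + v_o)/(v − v_s) = 460.7 Hz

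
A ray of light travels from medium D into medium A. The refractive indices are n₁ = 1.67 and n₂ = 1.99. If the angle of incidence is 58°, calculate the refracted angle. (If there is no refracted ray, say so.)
sin θ₂ = (n₁/n₂)·sin θ₁ = 0.7117 → θ₂ = 45.37°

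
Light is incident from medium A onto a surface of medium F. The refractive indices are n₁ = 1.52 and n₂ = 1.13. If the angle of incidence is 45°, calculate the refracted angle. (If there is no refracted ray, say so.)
sin θ₂ = (n₁/n₂)·sin θ₁ = 0.9512 → θ₂ = 72.02°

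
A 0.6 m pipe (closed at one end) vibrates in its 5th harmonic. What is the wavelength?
λₙ = 4L/n = 0.48 m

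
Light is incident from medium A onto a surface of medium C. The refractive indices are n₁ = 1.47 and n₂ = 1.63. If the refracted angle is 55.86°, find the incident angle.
sin θ₁ = (n₂/n₁)·sin θ₂ → θ₁ = 66.6°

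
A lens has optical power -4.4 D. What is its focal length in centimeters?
f = 1/P = -22.73 cm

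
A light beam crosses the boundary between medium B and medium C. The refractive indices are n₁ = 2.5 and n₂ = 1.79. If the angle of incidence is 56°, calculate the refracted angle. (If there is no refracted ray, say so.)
sin θ₂ = (n₁/n₂)·sin θ₁ = 1.158 > 1, so there is no refracted ray — the light undergoes total internal reflection.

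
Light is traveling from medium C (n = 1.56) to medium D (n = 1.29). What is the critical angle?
θc = arcsin(n₂/n₁) = 55.78°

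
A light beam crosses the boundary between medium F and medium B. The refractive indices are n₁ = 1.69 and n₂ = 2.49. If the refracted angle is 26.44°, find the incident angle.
sin θ₁ = (n₂/n₁)·sin θ₂ → θ₁ = 41°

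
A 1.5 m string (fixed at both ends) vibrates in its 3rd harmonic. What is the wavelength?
λₙ = 2L/n = 1 m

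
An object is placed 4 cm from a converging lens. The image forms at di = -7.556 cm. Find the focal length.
1/f = 1/do + 1/di → f = 8.499 cm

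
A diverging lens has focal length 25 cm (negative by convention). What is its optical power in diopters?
P = 1/f = -4 D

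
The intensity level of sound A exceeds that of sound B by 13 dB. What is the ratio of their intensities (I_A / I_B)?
I_A/I_B = 10^(Δβ/10) = 19.95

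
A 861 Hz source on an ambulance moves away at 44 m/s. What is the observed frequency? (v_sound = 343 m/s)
f_obs = f·v/(v + v_s) = 763.1 Hz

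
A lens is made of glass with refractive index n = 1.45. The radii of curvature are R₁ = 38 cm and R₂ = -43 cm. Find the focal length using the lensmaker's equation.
1/f = (n − 1)(1/R₁ − 1/R₂) → f = 44.83 cm (converging lens)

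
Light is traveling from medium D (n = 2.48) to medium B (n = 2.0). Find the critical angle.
θc = arcsin(n₂/n₁) = 53.75°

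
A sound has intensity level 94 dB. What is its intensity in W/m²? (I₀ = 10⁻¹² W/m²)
I = I₀·10^(β/10) = 2.51 × 10⁻³ W/m²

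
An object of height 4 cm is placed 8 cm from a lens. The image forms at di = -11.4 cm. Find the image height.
hi = (-di/do) × ho = 5.7 cm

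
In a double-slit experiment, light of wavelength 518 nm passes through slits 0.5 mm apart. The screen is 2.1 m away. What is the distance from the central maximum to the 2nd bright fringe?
y = mλL/d = 4.351 mm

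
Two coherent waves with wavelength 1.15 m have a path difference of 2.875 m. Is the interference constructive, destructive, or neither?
destructive — path difference = 2.5λ, an odd multiple of λ/2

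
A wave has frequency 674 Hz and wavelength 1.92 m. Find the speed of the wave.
v = fλ = 1294 m/s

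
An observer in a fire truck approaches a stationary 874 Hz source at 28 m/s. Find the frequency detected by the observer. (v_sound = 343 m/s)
f_obs = f·(v + v_o)/v = 945.3 Hz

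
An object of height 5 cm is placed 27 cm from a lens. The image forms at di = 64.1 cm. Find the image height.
hi = (-di/do) × ho = -11.87 cm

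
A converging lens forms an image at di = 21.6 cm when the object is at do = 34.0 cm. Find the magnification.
M = −di/do = -0.6353 (inverted image)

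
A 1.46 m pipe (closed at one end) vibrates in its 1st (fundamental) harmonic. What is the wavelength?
λₙ = 4L/n = 5.84 m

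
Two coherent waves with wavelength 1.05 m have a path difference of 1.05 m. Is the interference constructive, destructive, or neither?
constructive — path difference = 1λ, a whole number of wavelengths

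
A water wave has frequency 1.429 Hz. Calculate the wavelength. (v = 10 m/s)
λ = v/f = 6.998 m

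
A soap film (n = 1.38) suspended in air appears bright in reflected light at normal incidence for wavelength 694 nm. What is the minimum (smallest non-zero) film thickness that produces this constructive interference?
2nt = (m − ½)λ with m = 1 → t = (m − ½)λ/(2n) = 125.7 nm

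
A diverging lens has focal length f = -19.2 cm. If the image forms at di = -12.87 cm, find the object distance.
1/do = 1/f − 1/di → do = 39.04 cm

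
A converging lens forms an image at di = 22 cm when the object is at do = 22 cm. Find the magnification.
M = −di/do = -1 (inverted image)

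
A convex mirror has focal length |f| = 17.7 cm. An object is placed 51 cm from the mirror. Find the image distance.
f = −17.7 cm (convex); 1/di = 1/f − 1/do → di = -13.14 cm (virtual image, behind mirror)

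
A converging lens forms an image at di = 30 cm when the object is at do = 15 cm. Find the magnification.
M = −di/do = -2 (inverted image)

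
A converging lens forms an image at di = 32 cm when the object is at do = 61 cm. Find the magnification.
M = −di/do = -0.5246 (inverted image)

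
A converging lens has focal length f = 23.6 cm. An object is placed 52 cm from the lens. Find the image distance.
1/di = 1/f − 1/do → di = 43.21 cm (real image)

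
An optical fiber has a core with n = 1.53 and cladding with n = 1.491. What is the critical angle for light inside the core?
θc = arcsin(n_cladding/n_core) = 77.04°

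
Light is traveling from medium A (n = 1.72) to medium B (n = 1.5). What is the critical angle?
θc = arcsin(n₂/n₁) = 60.7°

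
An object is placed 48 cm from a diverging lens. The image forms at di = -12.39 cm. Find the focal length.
1/f = 1/do + 1/di → f = -16.7 cm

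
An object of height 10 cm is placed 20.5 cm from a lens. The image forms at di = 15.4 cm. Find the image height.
hi = (-di/do) × ho = -7.512 cm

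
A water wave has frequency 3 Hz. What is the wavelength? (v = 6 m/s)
λ = v/f = 2 m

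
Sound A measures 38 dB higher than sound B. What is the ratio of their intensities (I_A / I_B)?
I_A/I_B = 10^(Δβ/10) = 6310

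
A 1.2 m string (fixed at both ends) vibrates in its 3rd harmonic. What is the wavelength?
λₙ = 2L/n = 0.8 m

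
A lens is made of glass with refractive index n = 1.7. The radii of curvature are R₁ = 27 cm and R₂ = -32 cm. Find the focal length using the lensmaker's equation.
1/f = (n − 1)(1/R₁ − 1/R₂) → f = 20.92 cm (converging lens)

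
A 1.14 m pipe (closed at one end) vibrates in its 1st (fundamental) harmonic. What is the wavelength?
λₙ = 4L/n = 4.56 m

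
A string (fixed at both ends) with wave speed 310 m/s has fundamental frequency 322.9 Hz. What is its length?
L = v/(2f₁) = 0.48 m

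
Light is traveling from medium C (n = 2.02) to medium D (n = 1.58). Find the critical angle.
θc = arcsin(n₂/n₁) = 51.46°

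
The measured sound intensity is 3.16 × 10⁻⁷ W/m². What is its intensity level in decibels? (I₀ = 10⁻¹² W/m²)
β = 10·log₁₀(I/I₀) = 55 dB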